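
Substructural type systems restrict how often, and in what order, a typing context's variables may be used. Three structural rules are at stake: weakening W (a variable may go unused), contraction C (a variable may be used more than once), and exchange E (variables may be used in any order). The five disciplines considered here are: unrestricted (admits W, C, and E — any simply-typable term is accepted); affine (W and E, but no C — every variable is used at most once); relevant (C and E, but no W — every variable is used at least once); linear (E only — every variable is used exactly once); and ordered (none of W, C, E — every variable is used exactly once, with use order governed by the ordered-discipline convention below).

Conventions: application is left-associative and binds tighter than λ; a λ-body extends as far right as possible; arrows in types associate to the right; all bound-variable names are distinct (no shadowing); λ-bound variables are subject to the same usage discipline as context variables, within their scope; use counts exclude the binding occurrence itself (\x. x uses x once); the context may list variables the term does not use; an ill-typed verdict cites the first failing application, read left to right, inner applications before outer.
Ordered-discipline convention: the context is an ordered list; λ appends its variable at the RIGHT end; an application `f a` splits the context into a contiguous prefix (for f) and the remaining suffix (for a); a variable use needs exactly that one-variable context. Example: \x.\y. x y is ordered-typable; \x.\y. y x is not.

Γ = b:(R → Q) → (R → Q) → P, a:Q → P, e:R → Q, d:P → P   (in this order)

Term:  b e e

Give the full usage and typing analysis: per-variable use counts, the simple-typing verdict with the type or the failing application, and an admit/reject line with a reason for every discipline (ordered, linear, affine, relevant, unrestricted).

variable uses: b ×1, a ×0, e ×2, d ×0
order of uses: b, e, e
typing: the term checks, with type P
ordered: ✗ — needs contraction — e ×2; needs weakening: a, d unused
linear: ✗ — needs contraction — e ×2; needs weakening: a, d unused
affine: ✗ — needs contraction — e ×2
relevant: ✗ — needs weakening: a, d unused
unrestricted: ✓ — well-typed at P; no restrictions here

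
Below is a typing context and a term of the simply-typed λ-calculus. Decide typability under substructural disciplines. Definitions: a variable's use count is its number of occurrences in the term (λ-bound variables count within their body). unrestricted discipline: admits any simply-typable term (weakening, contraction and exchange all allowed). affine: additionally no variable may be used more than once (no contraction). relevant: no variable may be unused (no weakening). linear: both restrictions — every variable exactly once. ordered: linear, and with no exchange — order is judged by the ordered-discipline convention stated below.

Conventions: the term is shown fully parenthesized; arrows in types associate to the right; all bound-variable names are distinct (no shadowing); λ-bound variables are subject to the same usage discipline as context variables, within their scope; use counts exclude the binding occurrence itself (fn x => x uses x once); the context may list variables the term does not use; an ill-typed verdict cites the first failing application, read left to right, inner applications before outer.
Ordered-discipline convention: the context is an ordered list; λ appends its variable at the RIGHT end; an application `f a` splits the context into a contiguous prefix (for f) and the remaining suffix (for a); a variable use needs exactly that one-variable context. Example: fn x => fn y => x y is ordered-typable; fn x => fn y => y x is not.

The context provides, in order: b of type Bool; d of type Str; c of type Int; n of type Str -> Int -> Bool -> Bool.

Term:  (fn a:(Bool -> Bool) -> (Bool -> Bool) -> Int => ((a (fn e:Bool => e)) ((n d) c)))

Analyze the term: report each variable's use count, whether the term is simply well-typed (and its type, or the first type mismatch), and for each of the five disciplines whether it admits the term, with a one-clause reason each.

usage: b=0, d=1, c=1, n=1, a (bound)=1, e (bound)=1
left-to-right use order: a, e, n, d, c
typing: the term checks, with type ((Bool -> Bool) -> (Bool -> Bool) -> Int) -> Int
ordered ✗ (b never used (weakening))
linear ✗ (b never used (weakening))
affine ✓ (none of b, d, c, n, a, e used more than once)
relevant ✗ (b never used (weakening))
unrestricted ✓ (well-typed at ((Bool -> Bool) -> (Bool -> Bool) -> Int) -> Int; no restrictions here)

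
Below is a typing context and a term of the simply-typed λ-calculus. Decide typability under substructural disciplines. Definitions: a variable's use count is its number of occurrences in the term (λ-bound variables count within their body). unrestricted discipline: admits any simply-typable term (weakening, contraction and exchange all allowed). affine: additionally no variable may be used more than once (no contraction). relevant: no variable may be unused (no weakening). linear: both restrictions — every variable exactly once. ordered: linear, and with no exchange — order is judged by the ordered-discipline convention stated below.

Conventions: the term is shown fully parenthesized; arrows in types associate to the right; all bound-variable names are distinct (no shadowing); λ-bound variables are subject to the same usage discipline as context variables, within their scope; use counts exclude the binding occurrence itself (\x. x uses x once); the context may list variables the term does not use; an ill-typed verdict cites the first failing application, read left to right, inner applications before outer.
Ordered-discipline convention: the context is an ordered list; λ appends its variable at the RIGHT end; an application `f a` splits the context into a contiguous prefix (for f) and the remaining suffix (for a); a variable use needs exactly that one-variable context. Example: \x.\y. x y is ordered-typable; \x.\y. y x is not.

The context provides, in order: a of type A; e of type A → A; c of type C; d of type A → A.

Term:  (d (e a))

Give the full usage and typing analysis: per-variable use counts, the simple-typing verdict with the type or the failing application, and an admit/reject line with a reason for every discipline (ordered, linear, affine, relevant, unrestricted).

use counts: a=1; e=1; c=0; d=1
uses in reading order: d, e, a
typing: the term checks, with type A
ordered ✗ (c never used (weakening))
linear ✗ (c never used (weakening))
affine ✓ (at most one use each (a, e, c, d))
relevant ✗ (c never used (weakening))
unrestricted ✓ (type-checks (A) and nothing is barred)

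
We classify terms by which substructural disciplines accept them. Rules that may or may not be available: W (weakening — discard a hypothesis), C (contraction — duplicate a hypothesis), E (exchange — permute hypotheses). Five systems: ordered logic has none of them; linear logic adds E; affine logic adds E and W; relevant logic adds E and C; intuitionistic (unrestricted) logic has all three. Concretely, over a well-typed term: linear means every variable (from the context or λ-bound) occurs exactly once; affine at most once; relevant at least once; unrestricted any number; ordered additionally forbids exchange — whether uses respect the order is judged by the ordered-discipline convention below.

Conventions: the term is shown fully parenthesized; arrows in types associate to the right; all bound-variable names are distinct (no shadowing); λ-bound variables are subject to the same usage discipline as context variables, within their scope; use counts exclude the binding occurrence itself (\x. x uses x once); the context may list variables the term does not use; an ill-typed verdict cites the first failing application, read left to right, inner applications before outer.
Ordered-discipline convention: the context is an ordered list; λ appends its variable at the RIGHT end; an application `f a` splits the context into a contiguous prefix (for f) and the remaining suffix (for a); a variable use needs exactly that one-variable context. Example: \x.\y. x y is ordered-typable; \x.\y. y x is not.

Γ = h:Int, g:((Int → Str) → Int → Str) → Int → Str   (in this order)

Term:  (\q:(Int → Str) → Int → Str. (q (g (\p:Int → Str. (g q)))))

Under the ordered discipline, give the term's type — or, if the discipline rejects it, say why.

not well-typed under ordered — repeated use of g ×2, q ×2; h, p never used (weakening)
counts: h ×0, g ×2, q (λ-bound) ×2, p (λ-bound) ×0
use order (left to right): q, g, g, q
typing: well-typed at ((Int → Str) → Int → Str) → Int → Str
summary: ordered ✗; linear ✗; affine ✗; relevant ✗; unrestricted ✓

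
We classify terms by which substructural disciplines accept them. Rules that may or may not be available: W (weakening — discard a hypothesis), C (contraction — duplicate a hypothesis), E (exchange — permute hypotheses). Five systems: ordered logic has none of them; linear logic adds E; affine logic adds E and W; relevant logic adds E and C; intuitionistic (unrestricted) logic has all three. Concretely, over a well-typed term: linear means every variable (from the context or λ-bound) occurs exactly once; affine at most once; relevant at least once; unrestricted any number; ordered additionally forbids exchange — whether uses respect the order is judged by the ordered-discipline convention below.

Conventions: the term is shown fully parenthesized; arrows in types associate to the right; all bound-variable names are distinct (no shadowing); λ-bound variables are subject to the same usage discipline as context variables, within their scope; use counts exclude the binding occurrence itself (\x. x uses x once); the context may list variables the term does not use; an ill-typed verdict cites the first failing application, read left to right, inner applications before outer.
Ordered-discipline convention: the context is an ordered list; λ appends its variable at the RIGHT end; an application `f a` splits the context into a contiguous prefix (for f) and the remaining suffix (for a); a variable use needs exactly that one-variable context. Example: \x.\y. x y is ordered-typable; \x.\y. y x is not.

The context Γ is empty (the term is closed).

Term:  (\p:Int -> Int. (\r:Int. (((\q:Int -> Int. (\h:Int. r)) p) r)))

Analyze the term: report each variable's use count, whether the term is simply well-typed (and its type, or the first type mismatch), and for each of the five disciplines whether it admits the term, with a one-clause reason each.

use counts: p [bound] ×1; r [bound] ×2; q [bound] ×0; h [bound] ×0
use order (left to right): r, p, r
typing: ✓ — (Int -> Int) -> Int -> Int
ordered: ✗, uses contraction: r ×2; needs weakening: q, h unused
linear: ✗, uses contraction: r ×2; needs weakening: q, h unused
affine: ✗, uses contraction: r ×2
relevant: ✗, needs weakening: q, h unused
unrestricted: ✓, simply typable at (Int -> Int) -> Int -> Int; W, C, E all held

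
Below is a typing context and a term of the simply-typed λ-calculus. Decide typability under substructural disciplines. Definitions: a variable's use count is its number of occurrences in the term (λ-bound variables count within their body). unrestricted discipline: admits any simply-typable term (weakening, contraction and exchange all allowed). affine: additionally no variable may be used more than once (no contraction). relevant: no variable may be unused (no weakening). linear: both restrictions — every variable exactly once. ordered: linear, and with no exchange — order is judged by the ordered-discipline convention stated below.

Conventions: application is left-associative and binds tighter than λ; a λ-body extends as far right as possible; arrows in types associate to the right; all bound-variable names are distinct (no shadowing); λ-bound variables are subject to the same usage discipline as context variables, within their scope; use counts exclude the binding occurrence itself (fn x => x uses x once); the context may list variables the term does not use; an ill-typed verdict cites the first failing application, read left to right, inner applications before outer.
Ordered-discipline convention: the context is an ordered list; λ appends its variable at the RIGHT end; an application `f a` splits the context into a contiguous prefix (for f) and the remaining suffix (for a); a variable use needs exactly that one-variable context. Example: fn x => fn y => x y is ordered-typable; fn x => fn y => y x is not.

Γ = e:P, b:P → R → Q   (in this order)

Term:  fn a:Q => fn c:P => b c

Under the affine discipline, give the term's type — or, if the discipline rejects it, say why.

term : Q → P → R → Q
variable uses: e=0; b=1; a (bound)=0; c (bound)=1
left-to-right use order: b, c
typing: ✓ — Q → P → R → Q
all disciplines: ordered ✗ · linear ✗ · affine ✓ · relevant ✗ · unrestricted ✓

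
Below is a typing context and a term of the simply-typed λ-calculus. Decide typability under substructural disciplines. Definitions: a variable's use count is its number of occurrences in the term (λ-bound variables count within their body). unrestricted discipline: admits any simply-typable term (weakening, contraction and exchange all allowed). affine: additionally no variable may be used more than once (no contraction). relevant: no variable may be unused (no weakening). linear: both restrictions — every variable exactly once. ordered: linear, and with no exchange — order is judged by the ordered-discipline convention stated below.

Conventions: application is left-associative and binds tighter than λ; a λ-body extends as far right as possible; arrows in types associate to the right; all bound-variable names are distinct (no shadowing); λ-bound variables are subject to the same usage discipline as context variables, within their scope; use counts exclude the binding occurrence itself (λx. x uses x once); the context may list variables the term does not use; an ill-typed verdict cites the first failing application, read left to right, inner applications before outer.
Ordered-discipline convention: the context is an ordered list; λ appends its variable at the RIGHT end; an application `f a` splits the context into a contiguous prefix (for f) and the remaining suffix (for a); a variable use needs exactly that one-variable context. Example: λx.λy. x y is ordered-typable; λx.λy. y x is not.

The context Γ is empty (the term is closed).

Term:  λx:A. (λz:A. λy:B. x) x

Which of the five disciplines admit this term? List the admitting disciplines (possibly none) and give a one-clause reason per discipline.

admitting disciplines: unrestricted
use counts: x [bound]=2; z [bound]=0; y [bound]=0
uses in reading order: x, x
typing: the term checks, with type A -> B -> A
ordered: ✗, uses contraction: x ×2; z, y never used (weakening)
linear: ✗, uses contraction: x ×2; z, y never used (weakening)
affine: ✗, uses contraction: x ×2
relevant: ✗, z, y never used (weakening)
unrestricted: ✓, typability at A -> B -> A is all that's needed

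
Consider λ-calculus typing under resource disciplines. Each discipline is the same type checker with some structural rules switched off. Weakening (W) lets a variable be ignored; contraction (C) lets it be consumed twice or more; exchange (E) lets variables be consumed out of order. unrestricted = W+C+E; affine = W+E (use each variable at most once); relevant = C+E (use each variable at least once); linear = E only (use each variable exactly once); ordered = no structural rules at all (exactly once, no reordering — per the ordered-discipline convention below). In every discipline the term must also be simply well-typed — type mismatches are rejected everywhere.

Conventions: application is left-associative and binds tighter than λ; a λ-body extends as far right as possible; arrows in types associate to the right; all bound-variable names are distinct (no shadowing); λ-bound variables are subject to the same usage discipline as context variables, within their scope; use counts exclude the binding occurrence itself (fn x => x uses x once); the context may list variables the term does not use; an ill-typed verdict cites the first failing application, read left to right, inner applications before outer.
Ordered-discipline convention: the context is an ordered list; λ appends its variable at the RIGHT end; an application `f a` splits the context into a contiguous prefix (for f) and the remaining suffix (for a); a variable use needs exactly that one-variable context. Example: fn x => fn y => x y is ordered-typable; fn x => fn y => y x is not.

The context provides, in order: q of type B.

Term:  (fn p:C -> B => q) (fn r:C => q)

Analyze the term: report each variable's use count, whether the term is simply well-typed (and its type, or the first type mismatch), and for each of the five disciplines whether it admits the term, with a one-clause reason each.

use counts: q: 2, p (bound): 0, r (bound): 0
order of uses: q, q
typing: well-typed — term : B
ordered ✗ (q ×2 used more than once (contraction); p, r left unused)
linear ✗ (q ×2 used more than once (contraction); p, r left unused)
affine ✗ (q ×2 used more than once (contraction))
relevant ✗ (p, r left unused)
unrestricted ✓ (typability at B is all that's needed)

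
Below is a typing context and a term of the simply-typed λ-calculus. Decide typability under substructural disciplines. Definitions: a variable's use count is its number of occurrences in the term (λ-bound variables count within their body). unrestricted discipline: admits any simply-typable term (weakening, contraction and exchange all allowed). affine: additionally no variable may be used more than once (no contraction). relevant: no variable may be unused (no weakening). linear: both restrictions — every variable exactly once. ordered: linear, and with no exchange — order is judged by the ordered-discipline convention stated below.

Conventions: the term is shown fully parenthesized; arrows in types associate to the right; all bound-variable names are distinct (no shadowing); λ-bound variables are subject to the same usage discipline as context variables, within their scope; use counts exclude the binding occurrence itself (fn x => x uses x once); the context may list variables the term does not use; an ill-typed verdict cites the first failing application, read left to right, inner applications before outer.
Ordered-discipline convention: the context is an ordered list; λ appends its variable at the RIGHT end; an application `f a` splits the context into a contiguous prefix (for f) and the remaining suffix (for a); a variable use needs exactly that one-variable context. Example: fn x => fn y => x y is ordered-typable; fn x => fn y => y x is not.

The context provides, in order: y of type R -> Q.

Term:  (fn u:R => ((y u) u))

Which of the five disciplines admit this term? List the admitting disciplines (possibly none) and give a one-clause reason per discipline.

accepted by: none
usage: y ×1; u (λ-bound) ×2
use order (left to right): y, u, u
typing: ill-typed: can't apply a value of type Q
ordered: ✗, fails simple typing
linear: ✗, a type mismatch blocks all five
affine: ✗, the type mismatch rejects it
relevant: ✗, not simply typable
unrestricted: ✗, fails simple typing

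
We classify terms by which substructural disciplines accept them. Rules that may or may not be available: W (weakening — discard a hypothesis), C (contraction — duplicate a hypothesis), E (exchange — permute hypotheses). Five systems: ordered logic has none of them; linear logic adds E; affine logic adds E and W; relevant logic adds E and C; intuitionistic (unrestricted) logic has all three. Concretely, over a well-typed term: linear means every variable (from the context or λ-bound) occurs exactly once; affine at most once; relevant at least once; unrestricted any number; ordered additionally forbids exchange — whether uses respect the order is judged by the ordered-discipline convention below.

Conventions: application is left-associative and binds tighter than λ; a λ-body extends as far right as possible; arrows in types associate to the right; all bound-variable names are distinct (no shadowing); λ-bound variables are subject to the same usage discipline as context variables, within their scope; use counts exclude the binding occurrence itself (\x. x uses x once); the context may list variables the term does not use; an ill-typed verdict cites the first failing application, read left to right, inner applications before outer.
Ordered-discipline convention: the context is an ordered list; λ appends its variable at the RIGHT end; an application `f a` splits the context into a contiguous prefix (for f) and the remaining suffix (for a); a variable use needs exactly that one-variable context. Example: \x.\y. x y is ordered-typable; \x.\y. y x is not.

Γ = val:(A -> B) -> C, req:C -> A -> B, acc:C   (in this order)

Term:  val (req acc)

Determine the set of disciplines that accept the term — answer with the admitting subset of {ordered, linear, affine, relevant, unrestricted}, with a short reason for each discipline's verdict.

admitting disciplines: ordered, linear, affine, relevant, unrestricted
counts: val: 1×; req: 1×; acc: 1×
use order (left to right): val, req, acc
typing: the term checks, with type C
ordered: ✓, val, req, acc: once each, no exchange needed
linear: ✓, val, req, acc: one use apiece
affine: ✓, val, req, acc: no repeats, contraction unneeded
relevant: ✓, every one of val, req, acc appears
unrestricted: ✓, type-checks (C) and nothing is barred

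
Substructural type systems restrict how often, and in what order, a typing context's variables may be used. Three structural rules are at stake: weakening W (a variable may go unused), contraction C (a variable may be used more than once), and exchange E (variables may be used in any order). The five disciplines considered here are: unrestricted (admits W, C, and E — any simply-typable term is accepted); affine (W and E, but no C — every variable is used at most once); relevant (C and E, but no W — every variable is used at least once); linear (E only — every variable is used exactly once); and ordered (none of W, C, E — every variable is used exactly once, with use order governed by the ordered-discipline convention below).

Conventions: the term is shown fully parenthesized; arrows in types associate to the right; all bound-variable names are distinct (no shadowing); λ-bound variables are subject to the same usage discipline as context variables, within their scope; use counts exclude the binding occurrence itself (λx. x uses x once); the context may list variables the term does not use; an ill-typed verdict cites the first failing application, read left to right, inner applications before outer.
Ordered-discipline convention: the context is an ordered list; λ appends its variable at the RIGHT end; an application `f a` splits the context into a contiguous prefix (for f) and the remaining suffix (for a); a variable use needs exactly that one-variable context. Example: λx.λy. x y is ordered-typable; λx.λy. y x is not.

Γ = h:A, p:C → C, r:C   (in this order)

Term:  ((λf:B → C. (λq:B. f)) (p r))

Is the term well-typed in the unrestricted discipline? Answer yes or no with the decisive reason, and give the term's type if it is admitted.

no — the type mismatch rejects it
variable uses: h: 0; p: 1; r: 1; f (bound): 1; q (bound): 0
uses in reading order: f, p, r
typing: ill-typed: a function awaiting B → C gets C
summary: ordered ✗; linear ✗; affine ✗; relevant ✗; unrestricted ✗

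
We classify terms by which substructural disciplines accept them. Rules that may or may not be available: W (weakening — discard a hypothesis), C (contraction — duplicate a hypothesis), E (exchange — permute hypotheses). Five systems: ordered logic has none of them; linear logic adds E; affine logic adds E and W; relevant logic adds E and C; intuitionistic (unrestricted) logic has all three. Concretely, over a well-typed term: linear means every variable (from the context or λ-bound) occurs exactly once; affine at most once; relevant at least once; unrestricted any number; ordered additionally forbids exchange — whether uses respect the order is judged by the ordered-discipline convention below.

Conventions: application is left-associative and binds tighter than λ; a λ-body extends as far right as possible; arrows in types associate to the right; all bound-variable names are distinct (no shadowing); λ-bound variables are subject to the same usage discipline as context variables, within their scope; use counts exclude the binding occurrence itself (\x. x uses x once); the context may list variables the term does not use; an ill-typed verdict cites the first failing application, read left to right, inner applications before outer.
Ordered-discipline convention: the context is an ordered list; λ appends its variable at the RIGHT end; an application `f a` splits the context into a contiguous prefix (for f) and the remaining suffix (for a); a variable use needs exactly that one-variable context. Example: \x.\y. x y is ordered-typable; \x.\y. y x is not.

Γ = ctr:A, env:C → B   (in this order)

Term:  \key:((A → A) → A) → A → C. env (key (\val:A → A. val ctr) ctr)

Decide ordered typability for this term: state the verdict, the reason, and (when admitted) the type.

no — ctr ×2 used more than once (contraction)
counts: ctr=2, env=1, key (λ-bound)=1, val (λ-bound)=1
left-to-right use order: env, key, val, ctr, ctr
typing: well-typed — term : (((A → A) → A) → A → C) → B
all disciplines: ordered ✗ | linear ✗ | affine ✗ | relevant ✓ | unrestricted ✓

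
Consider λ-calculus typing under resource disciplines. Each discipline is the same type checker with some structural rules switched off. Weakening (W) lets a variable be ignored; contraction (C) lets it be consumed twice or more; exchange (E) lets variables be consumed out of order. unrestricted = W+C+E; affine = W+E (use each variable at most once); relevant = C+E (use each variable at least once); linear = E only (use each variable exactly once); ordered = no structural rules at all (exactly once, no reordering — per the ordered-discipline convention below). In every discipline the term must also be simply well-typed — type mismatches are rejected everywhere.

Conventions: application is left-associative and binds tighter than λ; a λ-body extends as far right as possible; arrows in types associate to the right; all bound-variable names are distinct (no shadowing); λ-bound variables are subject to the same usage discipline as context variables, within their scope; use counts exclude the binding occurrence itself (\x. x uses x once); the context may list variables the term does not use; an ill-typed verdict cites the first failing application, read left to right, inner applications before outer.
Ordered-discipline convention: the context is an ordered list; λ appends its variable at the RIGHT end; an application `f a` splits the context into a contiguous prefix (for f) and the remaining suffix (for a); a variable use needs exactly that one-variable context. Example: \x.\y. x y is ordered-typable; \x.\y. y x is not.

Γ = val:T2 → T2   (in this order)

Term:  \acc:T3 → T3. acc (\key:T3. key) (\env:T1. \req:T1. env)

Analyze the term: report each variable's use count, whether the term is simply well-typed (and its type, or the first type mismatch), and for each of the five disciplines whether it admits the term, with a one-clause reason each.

use counts: val: 0×, acc (λ-bound): 1×, key (λ-bound): 1×, env (λ-bound): 1×, req (λ-bound): 0×
use order (left to right): acc, key, env
typing: ill-typed: an application expects T3 but receives T3 → T3
ordered ✗ (fails simple typing)
linear ✗ (a type mismatch blocks all five)
affine ✗ (the type mismatch rejects it)
relevant ✗ (not simply typable)
unrestricted ✗ (fails simple typing)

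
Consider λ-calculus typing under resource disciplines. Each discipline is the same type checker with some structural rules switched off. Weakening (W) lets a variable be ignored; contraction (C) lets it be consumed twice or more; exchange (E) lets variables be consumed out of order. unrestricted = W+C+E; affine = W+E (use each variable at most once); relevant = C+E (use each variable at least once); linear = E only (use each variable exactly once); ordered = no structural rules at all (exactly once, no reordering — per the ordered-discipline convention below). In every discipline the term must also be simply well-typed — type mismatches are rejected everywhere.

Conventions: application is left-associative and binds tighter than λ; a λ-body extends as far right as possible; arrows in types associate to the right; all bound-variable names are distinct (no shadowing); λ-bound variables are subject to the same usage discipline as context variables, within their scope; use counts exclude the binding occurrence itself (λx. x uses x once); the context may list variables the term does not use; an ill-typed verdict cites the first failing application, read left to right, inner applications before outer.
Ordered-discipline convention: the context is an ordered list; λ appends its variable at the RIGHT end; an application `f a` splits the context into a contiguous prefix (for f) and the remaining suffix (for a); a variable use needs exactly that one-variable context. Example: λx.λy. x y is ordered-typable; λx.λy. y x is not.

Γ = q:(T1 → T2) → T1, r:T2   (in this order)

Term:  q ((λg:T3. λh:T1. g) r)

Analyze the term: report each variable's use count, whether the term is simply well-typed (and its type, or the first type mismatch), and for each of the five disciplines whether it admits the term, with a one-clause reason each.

variable uses: q=1, r=1, g (bound)=1, h (bound)=0
left-to-right use order: q, g, r
typing: ill-typed: an argument T2 mismatches the expected T3
ordered ✗ (fails simple typing)
linear ✗ (a type mismatch blocks all five)
affine ✗ (the type mismatch rejects it)
relevant ✗ (not simply typable)
unrestricted ✗ (fails simple typing)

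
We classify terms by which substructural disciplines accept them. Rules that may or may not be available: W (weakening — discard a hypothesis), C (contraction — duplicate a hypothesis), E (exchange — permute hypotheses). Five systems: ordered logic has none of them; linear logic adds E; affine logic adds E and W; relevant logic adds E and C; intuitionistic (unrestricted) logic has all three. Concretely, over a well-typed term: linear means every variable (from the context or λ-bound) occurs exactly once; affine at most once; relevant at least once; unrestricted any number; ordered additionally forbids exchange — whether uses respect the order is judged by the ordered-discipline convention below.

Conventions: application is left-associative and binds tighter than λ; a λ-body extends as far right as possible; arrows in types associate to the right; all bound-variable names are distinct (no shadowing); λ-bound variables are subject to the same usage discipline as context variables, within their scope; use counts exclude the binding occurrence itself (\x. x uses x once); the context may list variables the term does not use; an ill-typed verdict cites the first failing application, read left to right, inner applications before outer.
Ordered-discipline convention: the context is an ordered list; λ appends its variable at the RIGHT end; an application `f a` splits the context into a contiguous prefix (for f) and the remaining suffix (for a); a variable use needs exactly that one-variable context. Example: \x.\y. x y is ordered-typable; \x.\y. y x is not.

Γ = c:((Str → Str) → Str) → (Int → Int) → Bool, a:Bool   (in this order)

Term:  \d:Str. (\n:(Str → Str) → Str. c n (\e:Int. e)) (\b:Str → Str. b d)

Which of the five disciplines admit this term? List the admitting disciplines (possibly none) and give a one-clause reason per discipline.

accepted by: affine, unrestricted
usage: c=1; a=0; d [bound]=1; n [bound]=1; e [bound]=1; b [bound]=1
use order (left to right): c, n, e, b, d
typing: the term checks, with type Str → Bool
ordered ✗ (unused: a — weakening required)
linear ✗ (unused: a — weakening required)
affine ✓ (c, a, d, n, e, b: no repeats, contraction unneeded)
relevant ✗ (unused: a — weakening required)
unrestricted ✓ (typability at Str → Bool is all that's needed)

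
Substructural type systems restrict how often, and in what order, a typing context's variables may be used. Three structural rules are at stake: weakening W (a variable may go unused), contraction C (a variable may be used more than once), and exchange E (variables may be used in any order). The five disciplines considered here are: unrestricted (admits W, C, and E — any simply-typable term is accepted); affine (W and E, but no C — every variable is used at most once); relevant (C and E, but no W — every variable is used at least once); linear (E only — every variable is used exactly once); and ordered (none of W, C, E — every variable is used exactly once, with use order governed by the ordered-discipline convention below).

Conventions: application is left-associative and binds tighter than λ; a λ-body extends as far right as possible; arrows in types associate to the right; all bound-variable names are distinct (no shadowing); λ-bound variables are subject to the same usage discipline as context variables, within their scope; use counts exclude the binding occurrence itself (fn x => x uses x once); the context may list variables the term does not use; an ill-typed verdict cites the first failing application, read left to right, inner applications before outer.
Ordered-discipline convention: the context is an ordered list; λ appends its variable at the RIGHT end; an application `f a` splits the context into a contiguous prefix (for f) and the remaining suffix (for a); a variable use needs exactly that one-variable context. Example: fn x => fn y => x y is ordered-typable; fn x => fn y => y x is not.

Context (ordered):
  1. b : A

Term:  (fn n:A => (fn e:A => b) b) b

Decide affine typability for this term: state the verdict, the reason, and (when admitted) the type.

no — uses contraction: b ×3
usage: b: 3, n (bound): 0, e (bound): 0
order of uses: b, b, b
typing: the term checks, with type A
across the five disciplines: ordered ✗, linear ✗, affine ✗, relevant ✗, unrestricted ✓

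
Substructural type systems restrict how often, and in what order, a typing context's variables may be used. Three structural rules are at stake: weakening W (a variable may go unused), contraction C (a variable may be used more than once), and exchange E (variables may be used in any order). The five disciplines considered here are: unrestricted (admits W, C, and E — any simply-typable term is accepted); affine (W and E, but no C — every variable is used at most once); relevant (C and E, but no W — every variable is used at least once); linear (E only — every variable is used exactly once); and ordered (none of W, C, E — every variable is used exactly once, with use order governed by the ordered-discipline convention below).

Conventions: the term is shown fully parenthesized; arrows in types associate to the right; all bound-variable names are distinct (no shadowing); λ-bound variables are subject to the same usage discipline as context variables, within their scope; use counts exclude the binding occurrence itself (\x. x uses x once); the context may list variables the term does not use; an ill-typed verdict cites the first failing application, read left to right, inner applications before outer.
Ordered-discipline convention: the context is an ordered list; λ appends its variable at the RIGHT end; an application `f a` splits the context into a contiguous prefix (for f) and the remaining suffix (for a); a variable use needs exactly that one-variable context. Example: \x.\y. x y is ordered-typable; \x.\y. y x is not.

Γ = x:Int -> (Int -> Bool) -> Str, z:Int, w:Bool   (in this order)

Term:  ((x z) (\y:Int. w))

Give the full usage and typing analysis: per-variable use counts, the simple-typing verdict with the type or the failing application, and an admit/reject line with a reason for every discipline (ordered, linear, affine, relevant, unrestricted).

variable uses: x: 1, z: 1, w: 1, y (λ-bound): 0
order of uses: x, z, w
typing: well-typed at Str
ordered: ✗, y never used (weakening)
linear: ✗, y never used (weakening)
affine: ✓, no duplicate uses among x, z, w, y
relevant: ✗, y never used (weakening)
unrestricted: ✓, well-typed at Str; no restrictions here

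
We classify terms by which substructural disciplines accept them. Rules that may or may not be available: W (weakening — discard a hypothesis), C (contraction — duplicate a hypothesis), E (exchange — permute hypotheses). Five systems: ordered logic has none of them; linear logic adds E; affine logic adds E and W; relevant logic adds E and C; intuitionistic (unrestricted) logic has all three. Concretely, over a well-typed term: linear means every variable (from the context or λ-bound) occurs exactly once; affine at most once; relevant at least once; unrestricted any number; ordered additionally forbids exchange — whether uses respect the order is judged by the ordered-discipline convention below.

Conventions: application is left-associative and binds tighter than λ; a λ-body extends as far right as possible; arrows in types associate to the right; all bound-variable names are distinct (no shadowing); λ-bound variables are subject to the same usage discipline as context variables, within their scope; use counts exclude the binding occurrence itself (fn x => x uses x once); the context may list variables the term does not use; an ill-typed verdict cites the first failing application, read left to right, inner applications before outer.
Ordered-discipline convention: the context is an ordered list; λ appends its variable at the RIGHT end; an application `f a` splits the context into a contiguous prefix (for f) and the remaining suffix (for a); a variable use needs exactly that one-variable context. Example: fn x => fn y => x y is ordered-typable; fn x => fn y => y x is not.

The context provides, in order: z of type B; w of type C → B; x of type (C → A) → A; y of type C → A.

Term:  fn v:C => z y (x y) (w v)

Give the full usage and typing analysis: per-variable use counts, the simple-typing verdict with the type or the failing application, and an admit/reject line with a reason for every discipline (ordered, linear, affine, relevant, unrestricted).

usage: z: 1, w: 1, x: 1, y: 2, v (λ-bound): 1
use order (left to right): z, y, x, y, w, v
typing: ill-typed: non-function type B applied to an argument
ordered: ✗, not simply typable
linear: ✗, fails simple typing
affine: ✗, a type mismatch blocks all five
relevant: ✗, the type mismatch rejects it
unrestricted: ✗, not simply typable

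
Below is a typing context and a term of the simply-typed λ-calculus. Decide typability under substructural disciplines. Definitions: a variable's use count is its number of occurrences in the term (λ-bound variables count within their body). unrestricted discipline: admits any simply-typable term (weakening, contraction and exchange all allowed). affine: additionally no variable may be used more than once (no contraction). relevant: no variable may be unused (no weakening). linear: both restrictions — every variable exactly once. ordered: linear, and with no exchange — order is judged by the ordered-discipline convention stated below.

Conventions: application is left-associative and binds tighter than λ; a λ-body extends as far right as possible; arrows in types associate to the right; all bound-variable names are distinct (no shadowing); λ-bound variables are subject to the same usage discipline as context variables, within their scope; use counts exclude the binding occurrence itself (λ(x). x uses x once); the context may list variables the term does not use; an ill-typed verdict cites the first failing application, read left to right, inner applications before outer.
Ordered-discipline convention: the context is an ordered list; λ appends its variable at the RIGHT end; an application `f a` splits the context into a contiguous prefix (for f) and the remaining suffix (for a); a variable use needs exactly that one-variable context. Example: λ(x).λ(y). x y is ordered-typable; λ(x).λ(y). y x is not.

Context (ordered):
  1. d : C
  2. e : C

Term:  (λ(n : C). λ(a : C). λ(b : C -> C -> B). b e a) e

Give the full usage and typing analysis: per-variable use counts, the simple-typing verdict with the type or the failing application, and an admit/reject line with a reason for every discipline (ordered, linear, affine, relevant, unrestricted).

use counts: d: 0; e: 2; n [bound]: 0; a [bound]: 1; b [bound]: 1
order of uses: b, e, a, e
typing: well-typed at C -> (C -> C -> B) -> B
ordered: ✗, needs contraction — e ×2; d, n never used (weakening)
linear: ✗, needs contraction — e ×2; d, n never used (weakening)
affine: ✗, needs contraction — e ×2
relevant: ✗, d, n never used (weakening)
unrestricted: ✓, type-checks (C -> (C -> C -> B) -> B) and nothing is barred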